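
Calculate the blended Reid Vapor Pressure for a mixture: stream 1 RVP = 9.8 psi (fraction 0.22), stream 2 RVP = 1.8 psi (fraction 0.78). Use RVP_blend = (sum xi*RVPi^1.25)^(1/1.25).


Chevron index: RVP_blend = (sum xi*RVPi^1.25)^(1/1.25)
RVP^1.25 terms: 0.22 * 9.8^1.25 + 0.78 * 1.8^1.25 = 5.4409
RVP_blend = 5.4409^(1/1.25) = 3.877

3.877 psi


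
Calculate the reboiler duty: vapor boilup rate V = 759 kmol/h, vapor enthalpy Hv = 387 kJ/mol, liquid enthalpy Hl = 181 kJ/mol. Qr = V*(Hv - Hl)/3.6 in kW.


Qr = 759 * (387 - 181) / 3.6 = 759 * 206 / 3.6 = 43430

43430 kW


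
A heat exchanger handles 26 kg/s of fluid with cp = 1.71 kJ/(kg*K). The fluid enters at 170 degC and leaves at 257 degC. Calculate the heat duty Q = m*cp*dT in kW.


Q = m_dot * cp * delta_T
delta_T = 257 - 170 = 87 K
Q = 26 * 1.71 * 87
= 44.46 * 87
= 3868.02 kW

3868.02 kW


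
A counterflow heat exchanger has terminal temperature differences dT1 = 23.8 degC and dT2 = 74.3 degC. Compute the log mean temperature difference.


LMTD = (dT1 - dT2) / ln(dT1/dT2)
= (23.8 - 74.3) / ln(23.8 / 74.3) = -50.5 / -1.13843 = 44.36

44.36 degC


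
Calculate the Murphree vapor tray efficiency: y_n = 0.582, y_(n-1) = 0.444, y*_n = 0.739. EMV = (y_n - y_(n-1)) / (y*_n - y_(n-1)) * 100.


Murphree vapor efficiency: EMV = (y_n - y_(n-1)) / (y*_n - y_(n-1)) * 100
EMV = (0.582 - 0.444) / (0.739 - 0.444) * 100 = 0.138 / 0.295 * 100 = 46.78

46.78 %


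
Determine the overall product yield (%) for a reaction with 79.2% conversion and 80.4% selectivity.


Overall yield = conversion (%) * selectivity (%) / 100
Conversion = 79.2%, Selectivity = 80.4%
Y = 79.2 * 80.4 / 100
= 63.6768 %

63.6768 %


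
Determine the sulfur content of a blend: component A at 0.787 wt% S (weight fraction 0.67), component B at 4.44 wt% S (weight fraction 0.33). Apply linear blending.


Linear sulfur blending: S_blend = x1*S1 + x2*S2
Contribution 1: 0.67 * 0.787 = 0.52729 wt%
Contribution 2: 0.33 * 4.44 = 1.4652 wt%
S_blend = 0.52729 + 1.4652 = 1.99249

1.99249 wt%


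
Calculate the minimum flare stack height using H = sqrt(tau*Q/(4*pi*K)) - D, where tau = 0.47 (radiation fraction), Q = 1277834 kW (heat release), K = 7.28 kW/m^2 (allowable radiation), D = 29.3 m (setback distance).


tau*Q/(4*pi*K) = 0.47 * 1277834 / (4 * pi * 7.28) = 6564.94
sqrt(6564.94) = 81.0243
H = 81.0243 - 29.3 = 51.72

51.72 m


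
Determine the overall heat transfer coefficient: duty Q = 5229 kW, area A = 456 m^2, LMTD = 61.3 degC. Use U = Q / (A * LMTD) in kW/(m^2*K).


From Q = U*A*LMTD, U = Q / (A * LMTD)
U = 5229 / (456 * 61.3) = 5229 / 27952.8 = 0.1871

0.1871 kW/(m^2*K)


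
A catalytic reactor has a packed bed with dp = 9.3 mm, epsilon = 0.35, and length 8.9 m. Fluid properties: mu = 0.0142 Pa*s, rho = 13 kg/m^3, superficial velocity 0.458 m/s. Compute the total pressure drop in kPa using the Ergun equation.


dp = 9.3 mm = 0.0093 m
Viscous term = 150*0.0142*0.458*(1-0.35)^2 / (0.0093^2*0.35^3) = 111148
Inertial term = 1.75*13*0.458^2*(1-0.35) / (0.0093*0.35^3) = 7779.27
dP/L = 111148 + 7779.27 = 118927 Pa/m
dP = 118927 * 8.9 / 1000 = 1058 kPa

1058 kPa


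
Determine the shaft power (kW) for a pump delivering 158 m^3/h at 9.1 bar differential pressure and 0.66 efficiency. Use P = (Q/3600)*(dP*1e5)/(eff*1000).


Q = 158 / 3600 = 0.0438889 m^3/s
P = 0.0438889 * (9.1 * 1e5) / 0.66 / 1000 = 60.51

60.51 kW


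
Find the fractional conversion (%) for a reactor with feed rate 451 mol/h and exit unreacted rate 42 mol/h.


X = (F_in - F_out) / F_in * 100
Moles reacted = 451 - 42 = 409
X = 409 / 451 * 100
= 0.9069 * 100
= 90.69 %

90.69 %


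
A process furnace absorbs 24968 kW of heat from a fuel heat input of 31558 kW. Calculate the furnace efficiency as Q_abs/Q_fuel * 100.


Furnace efficiency = Q_absorbed / Q_fuel * 100
= 24968 / 31558 * 100 = 79.12

79.12 %


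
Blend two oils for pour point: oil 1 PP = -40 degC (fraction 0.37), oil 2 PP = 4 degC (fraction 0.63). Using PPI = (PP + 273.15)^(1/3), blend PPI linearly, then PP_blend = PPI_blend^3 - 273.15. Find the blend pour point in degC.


PPI_1 = (-40 + 273.15)^(1/3) = 6.15477
PPI_2 = (4 + 273.15)^(1/3) = 6.51986
PPI_blend = 0.37 * 6.15477 + 0.63 * 6.51986 = 6.384777
PP_blend = 6.384777^3 - 273.15 = 260.2778 - 273.15 = -12.87

-12.87 degC


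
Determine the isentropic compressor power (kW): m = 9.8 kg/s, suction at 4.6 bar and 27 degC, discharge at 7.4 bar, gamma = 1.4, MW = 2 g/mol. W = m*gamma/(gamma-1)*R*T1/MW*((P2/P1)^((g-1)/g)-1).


Isentropic work: W = m*(gamma/(gamma-1))*(R*T1/MW)*((P2/P1)^((gamma-1)/gamma) - 1)
T1 = 27 + 273.15 = 300.15 K
Pressure ratio = 7.4 / 4.6 = 1.6087
Exponent = (1.4 - 1)/1.4 = 0.285714
(P2/P1)^exp - 1 = 1.6087^0.285714 - 1 = 0.145494
W = 9.8 * 1.4 / 0.4 * 8.314 * 300.15 / 2 * 0.145494 = 6227

6227 kW


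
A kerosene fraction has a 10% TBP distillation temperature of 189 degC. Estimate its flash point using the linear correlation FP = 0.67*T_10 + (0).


FP = 0.67 * 189 + (0) = 126.63

126.63 degC


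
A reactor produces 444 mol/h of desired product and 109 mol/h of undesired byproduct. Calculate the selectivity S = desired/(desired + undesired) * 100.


Selectivity = desired / (desired + undesired) * 100
Total products = 444 + 109 = 553 mol/h
S = 444 / 553 * 100
= 0.8029 * 100
= 80.29 %

80.29 %


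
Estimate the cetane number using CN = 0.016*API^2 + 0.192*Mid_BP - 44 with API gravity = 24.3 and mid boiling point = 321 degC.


CN = 0.016 * 24.3^2 + 0.192 * 321 - 44
CN = 9.44784 + 61.632 - 44 = 27.07984

27.07984


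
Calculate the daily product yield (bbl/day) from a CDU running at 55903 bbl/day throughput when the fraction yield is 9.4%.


Crude throughput = 55903 bbl/day
Fraction yield = 9.4%
yield = throughput * fraction / 100
yield = 55903 * 9.4 / 100 = 5254.882

5254.882 bbl/day


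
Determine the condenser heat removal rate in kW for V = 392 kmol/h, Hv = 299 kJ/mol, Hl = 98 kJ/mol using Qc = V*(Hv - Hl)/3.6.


Qc = 392 * (299 - 98) / 3.6 = 392 * 201 / 3.6 = 21890

21890 kW


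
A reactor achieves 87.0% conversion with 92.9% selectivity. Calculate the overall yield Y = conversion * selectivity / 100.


Overall yield = conversion (%) * selectivity (%) / 100
Conversion = 87.0%, Selectivity = 92.9%
Y = 87.0 * 92.9 / 100
= 80.823 %

80.823 %


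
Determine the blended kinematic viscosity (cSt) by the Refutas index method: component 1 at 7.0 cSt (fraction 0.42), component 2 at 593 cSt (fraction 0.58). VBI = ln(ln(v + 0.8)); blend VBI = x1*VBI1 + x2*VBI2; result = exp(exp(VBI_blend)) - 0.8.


Refutas method: VBN_i = 14.534*ln(ln(visc_i + 0.8)) + 10.975, blended linearly by mass fraction; since VBN is linear in VBI_i = ln(ln(visc_i + 0.8)) and the fractions sum to 1, blend VBI directly: visc = exp(exp(VBI_blend)) - 0.8
VBI_1 = ln(ln(7.0 + 0.8)) = 0.719849
VBI_2 = ln(ln(593 + 0.8)) = 1.85419
VBI_blend = 0.42 * 0.719849 + 0.58 * 1.85419 = 1.37777
visc_blend = exp(exp(1.37777)) - 0.8 = 51.98

51.98 cSt


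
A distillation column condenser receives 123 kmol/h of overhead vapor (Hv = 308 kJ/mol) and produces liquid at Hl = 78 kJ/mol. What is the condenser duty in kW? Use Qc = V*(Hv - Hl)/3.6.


Qc = 123 * (308 - 78) / 3.6 = 123 * 230 / 3.6 = 7858

7858 kW


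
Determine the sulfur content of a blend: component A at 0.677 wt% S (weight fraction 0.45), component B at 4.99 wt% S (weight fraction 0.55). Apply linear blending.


Linear sulfur blending: S_blend = x1*S1 + x2*S2
Contribution 1: 0.45 * 0.677 = 0.30465 wt%
Contribution 2: 0.55 * 4.99 = 2.7445 wt%
S_blend = 0.30465 + 2.7445 = 3.04915

3.04915 wt%


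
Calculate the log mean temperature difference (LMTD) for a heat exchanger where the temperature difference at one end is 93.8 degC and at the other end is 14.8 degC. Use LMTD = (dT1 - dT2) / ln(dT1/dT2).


LMTD = (dT1 - dT2) / ln(dT1/dT2)
= (93.8 - 14.8) / ln(93.8 / 14.8) = 79 / 1.84654 = 42.78

42.78 degC


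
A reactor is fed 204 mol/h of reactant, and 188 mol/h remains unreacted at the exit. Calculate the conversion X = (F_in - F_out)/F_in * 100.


X = (F_in - F_out) / F_in * 100
Moles reacted = 204 - 188 = 16
X = 16 / 204 * 100
= 0.07843 * 100
= 7.843 %

7.843 %


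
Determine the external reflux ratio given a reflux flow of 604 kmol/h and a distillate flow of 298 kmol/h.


Reflux ratio definition: R = L / D (liquid returned / distillate withdrawn)
L = 604 kmol/h, D = 298 kmol/h
R = 604 / 298 = 2.027

2.027


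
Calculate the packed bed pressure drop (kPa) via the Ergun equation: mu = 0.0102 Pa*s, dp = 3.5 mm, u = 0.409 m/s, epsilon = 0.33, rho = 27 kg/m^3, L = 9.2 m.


dp = 3.5 mm = 0.0035 m
Viscous term = 150*0.0102*0.409*(1-0.33)^2 / (0.0035^2*0.33^3) = 638097
Inertial term = 1.75*27*0.409^2*(1-0.33) / (0.0035*0.33^3) = 42103
dP/L = 638097 + 42103 = 680200 Pa/m
dP = 680200 * 9.2 / 1000 = 6258 kPa

6258 kPa


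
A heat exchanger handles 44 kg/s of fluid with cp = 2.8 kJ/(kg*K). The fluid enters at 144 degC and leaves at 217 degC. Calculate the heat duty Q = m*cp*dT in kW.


Q = m_dot * cp * delta_T
delta_T = 217 - 144 = 73 K
Q = 44 * 2.8 * 73
= 123.2 * 73
= 8993.6 kW

8993.6 kW


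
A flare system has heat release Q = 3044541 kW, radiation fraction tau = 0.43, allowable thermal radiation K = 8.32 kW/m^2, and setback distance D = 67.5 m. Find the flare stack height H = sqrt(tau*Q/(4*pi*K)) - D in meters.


tau*Q/(4*pi*K) = 0.43 * 3044541 / (4 * pi * 8.32) = 12521.5
sqrt(12521.5) = 111.9
H = 111.9 - 67.5 = 44.40

44.40 m


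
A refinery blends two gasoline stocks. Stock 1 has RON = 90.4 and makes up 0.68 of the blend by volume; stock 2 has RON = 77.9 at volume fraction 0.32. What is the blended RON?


Linear blending: RON_blend = sum(vi * RONi)
Contribution 1: 0.68 * 90.4 = 61.472
Contribution 2: 0.32 * 77.9 = 24.928
RON_blend = 61.472 + 24.928 = 86.4

86.4


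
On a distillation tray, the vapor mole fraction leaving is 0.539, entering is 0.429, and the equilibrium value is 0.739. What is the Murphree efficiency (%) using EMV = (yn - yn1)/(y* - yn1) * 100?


Murphree vapor efficiency: EMV = (y_n - y_(n-1)) / (y*_n - y_(n-1)) * 100
EMV = (0.539 - 0.429) / (0.739 - 0.429) * 100 = 0.11 / 0.31 * 100 = 35.48

35.48 %


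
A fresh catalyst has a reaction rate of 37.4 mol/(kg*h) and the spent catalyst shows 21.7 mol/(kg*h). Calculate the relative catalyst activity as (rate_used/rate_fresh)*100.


Activity (%) = (rate_used / rate_fresh) * 100
rate_used = 21.7, rate_fresh = 37.4
= (21.7 / 37.4) * 100
= 0.5802 * 100 = 58.02

58.02 %


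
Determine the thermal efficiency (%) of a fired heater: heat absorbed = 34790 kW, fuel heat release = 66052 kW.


Furnace efficiency = Q_absorbed / Q_fuel * 100
= 34790 / 66052 * 100 = 52.67

52.67 %


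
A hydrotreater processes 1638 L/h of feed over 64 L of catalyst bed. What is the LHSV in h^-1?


LHSV = volumetric feed rate / catalyst volume
= 1638 L/h / 64 L
= 25.59 h^-1

25.59 h^-1


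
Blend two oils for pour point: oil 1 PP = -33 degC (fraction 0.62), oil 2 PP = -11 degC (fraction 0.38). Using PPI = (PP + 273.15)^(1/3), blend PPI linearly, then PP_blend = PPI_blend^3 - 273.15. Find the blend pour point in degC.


PPI_1 = (-33 + 273.15)^(1/3) = 6.215759
PPI_2 = (-11 + 273.15)^(1/3) = 6.400049
PPI_blend = 0.62 * 6.215759 + 0.38 * 6.400049 = 6.285789
PP_blend = 6.285789^3 - 273.15 = 248.3587 - 273.15 = -24.79

-24.79 degC


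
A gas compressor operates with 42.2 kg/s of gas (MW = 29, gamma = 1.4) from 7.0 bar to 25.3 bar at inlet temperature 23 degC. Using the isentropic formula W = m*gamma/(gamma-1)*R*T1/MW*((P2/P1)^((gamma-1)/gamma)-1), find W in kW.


Isentropic work: W = m*(gamma/(gamma-1))*(R*T1/MW)*((P2/P1)^((gamma-1)/gamma) - 1)
T1 = 23 + 273.15 = 296.15 K
Pressure ratio = 25.3 / 7.0 = 3.61429
Exponent = (1.4 - 1)/1.4 = 0.285714
(P2/P1)^exp - 1 = 3.61429^0.285714 - 1 = 0.44356
W = 42.2 * 1.4 / 0.4 * 8.314 * 296.15 / 29 * 0.44356 = 5562

5562 kW


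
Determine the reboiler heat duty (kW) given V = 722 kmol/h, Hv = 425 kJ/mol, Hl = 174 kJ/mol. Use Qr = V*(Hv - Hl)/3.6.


Qr = 722 * (425 - 174) / 3.6 = 722 * 251 / 3.6 = 50340

50340 kW


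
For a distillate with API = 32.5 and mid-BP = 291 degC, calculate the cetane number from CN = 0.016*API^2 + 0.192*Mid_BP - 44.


CN = 0.016 * 32.5^2 + 0.192 * 291 - 44
CN = 16.9 + 55.872 - 44 = 28.772

28.772


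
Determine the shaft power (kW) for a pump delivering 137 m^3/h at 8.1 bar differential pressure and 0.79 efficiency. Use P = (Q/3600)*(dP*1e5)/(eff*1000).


Q = 137 / 3600 = 0.0380556 m^3/s
P = 0.0380556 * (8.1 * 1e5) / 0.79 / 1000 = 39.02

39.02 kW


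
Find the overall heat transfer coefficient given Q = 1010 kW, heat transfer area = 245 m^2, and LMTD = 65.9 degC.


From Q = U*A*LMTD, U = Q / (A * LMTD)
U = 1010 / (245 * 65.9) = 1010 / 16145.5 = 0.06256

0.06256 kW/(m^2*K)


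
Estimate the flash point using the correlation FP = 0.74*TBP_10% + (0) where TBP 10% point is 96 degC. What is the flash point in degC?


FP = 0.74 * 96 + (0) = 71.04

71.04 degC


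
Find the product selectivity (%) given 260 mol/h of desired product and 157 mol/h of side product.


Selectivity = desired / (desired + undesired) * 100
Total products = 260 + 157 = 417 mol/h
S = 260 / 417 * 100
= 0.6235 * 100
= 62.35 %

62.35 %


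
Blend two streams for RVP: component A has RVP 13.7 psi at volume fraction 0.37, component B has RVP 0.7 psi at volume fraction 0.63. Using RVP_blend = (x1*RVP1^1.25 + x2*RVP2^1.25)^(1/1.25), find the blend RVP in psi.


Chevron index: RVP_blend = (sum xi*RVPi^1.25)^(1/1.25)
RVP^1.25 terms: 0.37 * 13.7^1.25 + 0.63 * 0.7^1.25 = 10.1556
RVP_blend = 10.1556^(1/1.25) = 6.388

6.388 psi


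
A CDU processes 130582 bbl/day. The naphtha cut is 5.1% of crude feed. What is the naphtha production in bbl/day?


Crude throughput = 130582 bbl/day
Fraction yield = 5.1%
yield = throughput * fraction / 100
yield = 130582 * 5.1 / 100 = 6659.682

6659.682 bbl/day


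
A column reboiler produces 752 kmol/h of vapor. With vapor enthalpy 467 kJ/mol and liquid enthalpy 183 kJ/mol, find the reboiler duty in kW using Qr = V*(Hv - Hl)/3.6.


Qr = 752 * (467 - 183) / 3.6 = 752 * 284 / 3.6 = 59320

59320 kW


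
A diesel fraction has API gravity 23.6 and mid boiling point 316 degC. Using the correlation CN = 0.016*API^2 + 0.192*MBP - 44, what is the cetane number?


CN = 0.016 * 23.6^2 + 0.192 * 316 - 44
CN = 8.91136 + 60.672 - 44 = 25.58336

25.58336


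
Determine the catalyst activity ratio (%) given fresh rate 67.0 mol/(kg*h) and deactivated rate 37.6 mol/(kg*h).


Activity (%) = (rate_used / rate_fresh) * 100
rate_used = 37.6, rate_fresh = 67.0
= (37.6 / 67.0) * 100
= 0.5612 * 100 = 56.12

56.12 %


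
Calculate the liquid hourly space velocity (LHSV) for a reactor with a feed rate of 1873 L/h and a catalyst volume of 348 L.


LHSV = volumetric feed rate / catalyst volume
= 1873 L/h / 348 L
= 5.382 h^-1

5.382 h^-1


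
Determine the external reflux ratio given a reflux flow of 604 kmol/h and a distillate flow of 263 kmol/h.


Reflux ratio definition: R = L / D (liquid returned / distillate withdrawn)
L = 604 kmol/h, D = 263 kmol/h
R = 604 / 263 = 2.297

2.297


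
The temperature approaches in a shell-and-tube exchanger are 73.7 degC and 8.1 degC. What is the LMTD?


LMTD = (dT1 - dT2) / ln(dT1/dT2)
= (73.7 - 8.1) / ln(73.7 / 8.1) = 65.6 / 2.20814 = 29.71

29.71 degC


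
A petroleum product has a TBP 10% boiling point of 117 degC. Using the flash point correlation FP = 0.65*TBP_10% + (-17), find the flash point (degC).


FP = 0.65 * 117 + (-17) = 59.05

59.05 degC


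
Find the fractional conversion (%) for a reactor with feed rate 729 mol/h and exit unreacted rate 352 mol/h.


X = (F_in - F_out) / F_in * 100
Moles reacted = 729 - 352 = 377
X = 377 / 729 * 100
= 0.5171 * 100
= 51.71 %

51.71 %


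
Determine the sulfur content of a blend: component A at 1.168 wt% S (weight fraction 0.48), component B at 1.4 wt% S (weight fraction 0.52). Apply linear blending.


Linear sulfur blending: S_blend = x1*S1 + x2*S2
Contribution 1: 0.48 * 1.168 = 0.56064 wt%
Contribution 2: 0.52 * 1.4 = 0.728 wt%
S_blend = 0.56064 + 0.728 = 1.28864

1.28864 wt%


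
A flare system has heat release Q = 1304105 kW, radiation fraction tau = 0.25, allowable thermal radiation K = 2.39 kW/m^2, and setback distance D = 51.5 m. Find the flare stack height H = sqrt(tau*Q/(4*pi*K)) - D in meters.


tau*Q/(4*pi*K) = 0.25 * 1304105 / (4 * pi * 2.39) = 10855.4
sqrt(10855.4) = 104.189
H = 104.189 - 51.5 = 52.69

52.69 m


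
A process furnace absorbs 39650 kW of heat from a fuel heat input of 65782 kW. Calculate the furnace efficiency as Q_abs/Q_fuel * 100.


Furnace efficiency = Q_absorbed / Q_fuel * 100
= 39650 / 65782 * 100 = 60.27

60.27 %


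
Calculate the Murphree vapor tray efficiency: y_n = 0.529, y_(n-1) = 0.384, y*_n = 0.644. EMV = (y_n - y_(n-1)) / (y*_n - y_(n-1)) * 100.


Murphree vapor efficiency: EMV = (y_n - y_(n-1)) / (y*_n - y_(n-1)) * 100
EMV = (0.529 - 0.384) / (0.644 - 0.384) * 100 = 0.145 / 0.26 * 100 = 55.77

55.77 %


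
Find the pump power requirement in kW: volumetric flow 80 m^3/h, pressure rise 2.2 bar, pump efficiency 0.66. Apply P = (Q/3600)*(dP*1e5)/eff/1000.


Q = 80 / 3600 = 0.0222222 m^3/s
P = 0.0222222 * (2.2 * 1e5) / 0.66 / 1000 = 7.407

7.407 kW


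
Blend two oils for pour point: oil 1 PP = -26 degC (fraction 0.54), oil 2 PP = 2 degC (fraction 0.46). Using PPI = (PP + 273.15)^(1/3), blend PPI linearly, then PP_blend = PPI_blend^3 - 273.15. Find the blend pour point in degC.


PPI_1 = (-26 + 273.15)^(1/3) = 6.275575
PPI_2 = (2 + 273.15)^(1/3) = 6.504139
PPI_blend = 0.54 * 6.275575 + 0.46 * 6.504139 = 6.380714
PP_blend = 6.380714^3 - 273.15 = 259.7813 - 273.15 = -13.37

-13.37 degC


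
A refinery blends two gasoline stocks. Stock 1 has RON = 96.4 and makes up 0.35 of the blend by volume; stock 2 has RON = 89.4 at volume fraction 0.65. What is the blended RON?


Linear blending: RON_blend = sum(vi * RONi)
Contribution 1: 0.35 * 96.4 = 33.74
Contribution 2: 0.65 * 89.4 = 58.11
RON_blend = 33.74 + 58.11 = 91.85

91.85


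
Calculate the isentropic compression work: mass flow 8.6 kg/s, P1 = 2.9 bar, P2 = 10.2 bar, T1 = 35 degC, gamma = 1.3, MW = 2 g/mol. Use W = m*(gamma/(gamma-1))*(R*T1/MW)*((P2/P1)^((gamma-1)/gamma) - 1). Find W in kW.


Isentropic work: W = m*(gamma/(gamma-1))*(R*T1/MW)*((P2/P1)^((gamma-1)/gamma) - 1)
T1 = 35 + 273.15 = 308.15 K
Pressure ratio = 10.2 / 2.9 = 3.51724
Exponent = (1.3 - 1)/1.3 = 0.230769
(P2/P1)^exp - 1 = 3.51724^0.230769 - 1 = 0.336739
W = 8.6 * 1.3 / 0.3 * 8.314 * 308.15 / 2 * 0.336739 = 16080

16080 kW


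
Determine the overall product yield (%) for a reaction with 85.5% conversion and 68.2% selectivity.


Overall yield = conversion (%) * selectivity (%) / 100
Conversion = 85.5%, Selectivity = 68.2%
Y = 85.5 * 68.2 / 100
= 58.311 %

58.311 %


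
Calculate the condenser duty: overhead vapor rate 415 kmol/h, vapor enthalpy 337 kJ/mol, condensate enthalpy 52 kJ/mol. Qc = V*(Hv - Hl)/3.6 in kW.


Qc = 415 * (337 - 52) / 3.6 = 415 * 285 / 3.6 = 32850

32850 kW


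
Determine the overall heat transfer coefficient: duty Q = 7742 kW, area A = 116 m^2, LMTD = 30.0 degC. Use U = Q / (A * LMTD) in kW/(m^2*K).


From Q = U*A*LMTD, U = Q / (A * LMTD)
U = 7742 / (116 * 30.0) = 7742 / 3480 = 2.225

2.225 kW/(m^2*K)


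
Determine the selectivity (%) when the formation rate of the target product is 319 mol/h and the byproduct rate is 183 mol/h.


Selectivity = desired / (desired + undesired) * 100
Total products = 319 + 183 = 502 mol/h
S = 319 / 502 * 100
= 0.6355 * 100
= 63.55 %

63.55 %


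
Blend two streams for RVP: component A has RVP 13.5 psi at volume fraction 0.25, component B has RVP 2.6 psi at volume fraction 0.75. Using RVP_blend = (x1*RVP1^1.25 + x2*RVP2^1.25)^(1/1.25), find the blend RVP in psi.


Chevron index: RVP_blend = (sum xi*RVPi^1.25)^(1/1.25)
RVP^1.25 terms: 0.25 * 13.5^1.25 + 0.75 * 2.6^1.25 = 8.94545
RVP_blend = 8.94545^(1/1.25) = 5.771

5.771 psi


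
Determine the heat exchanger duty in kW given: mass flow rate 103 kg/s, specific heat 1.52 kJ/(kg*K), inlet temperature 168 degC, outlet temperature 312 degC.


Q = m_dot * cp * delta_T
delta_T = 312 - 168 = 144 K
Q = 103 * 1.52 * 144
= 156.56 * 144
= 22544.64 kW

22544.64 kW


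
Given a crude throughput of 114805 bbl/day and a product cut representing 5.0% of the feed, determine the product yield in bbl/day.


Crude throughput = 114805 bbl/day
Fraction yield = 5.0%
yield = throughput * fraction / 100
yield = 114805 * 5.0 / 100 = 5740.25

5740.25 bbl/day


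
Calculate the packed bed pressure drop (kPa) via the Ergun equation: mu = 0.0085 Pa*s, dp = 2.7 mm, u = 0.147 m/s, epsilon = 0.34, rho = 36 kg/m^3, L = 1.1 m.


dp = 2.7 mm = 0.0027 m
Viscous term = 150*0.0085*0.147*(1-0.34)^2 / (0.0027^2*0.34^3) = 284938
Inertial term = 1.75*36*0.147^2*(1-0.34) / (0.0027*0.34^3) = 8466.79
dP/L = 284938 + 8466.79 = 293405 Pa/m
dP = 293405 * 1.1 / 1000 = 322.7 kPa

322.7 kPa


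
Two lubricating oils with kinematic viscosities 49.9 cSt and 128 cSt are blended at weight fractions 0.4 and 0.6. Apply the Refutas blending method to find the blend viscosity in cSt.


Refutas method: VBN_i = 14.534*ln(ln(visc_i + 0.8)) + 10.975, blended linearly by mass fraction; since VBN is linear in VBI_i = ln(ln(visc_i + 0.8)) and the fractions sum to 1, blend VBI directly: visc = exp(exp(VBI_blend)) - 0.8
VBI_1 = ln(ln(49.9 + 0.8)) = 1.3676
VBI_2 = ln(ln(128 + 0.8)) = 1.58068
VBI_blend = 0.4 * 1.3676 + 0.6 * 1.58068 = 1.49545
visc_blend = exp(exp(1.49545)) - 0.8 = 85.80

85.80 cSt


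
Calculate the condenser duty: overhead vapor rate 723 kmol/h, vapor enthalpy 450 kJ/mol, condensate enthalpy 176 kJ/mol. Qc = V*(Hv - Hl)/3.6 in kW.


Qc = 723 * (450 - 176) / 3.6 = 723 * 274 / 3.6 = 55030

55030 kW


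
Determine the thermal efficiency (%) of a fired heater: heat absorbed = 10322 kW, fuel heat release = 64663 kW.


Furnace efficiency = Q_absorbed / Q_fuel * 100
= 10322 / 64663 * 100 = 15.96

15.96 %


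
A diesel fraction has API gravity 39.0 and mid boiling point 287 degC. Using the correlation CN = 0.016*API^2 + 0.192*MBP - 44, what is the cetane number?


CN = 0.016 * 39.0^2 + 0.192 * 287 - 44
CN = 24.336 + 55.104 - 44 = 35.44

35.44


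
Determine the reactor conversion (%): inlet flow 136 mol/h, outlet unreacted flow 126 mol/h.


X = (F_in - F_out) / F_in * 100
Moles reacted = 136 - 126 = 10
X = 10 / 136 * 100
= 0.07353 * 100
= 7.353 %

7.353 %


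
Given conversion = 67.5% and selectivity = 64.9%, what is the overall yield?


Overall yield = conversion (%) * selectivity (%) / 100
Conversion = 67.5%, Selectivity = 64.9%
Y = 67.5 * 64.9 / 100
= 43.8075 %

43.8075 %


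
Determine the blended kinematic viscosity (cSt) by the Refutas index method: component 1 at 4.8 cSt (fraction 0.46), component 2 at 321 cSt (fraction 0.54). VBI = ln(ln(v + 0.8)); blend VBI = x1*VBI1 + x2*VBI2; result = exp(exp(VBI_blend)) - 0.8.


Refutas method: VBN_i = 14.534*ln(ln(visc_i + 0.8)) + 10.975, blended linearly by mass fraction; since VBN is linear in VBI_i = ln(ln(visc_i + 0.8)) and the fractions sum to 1, blend VBI directly: visc = exp(exp(VBI_blend)) - 0.8
VBI_1 = ln(ln(4.8 + 0.8)) = 0.543931
VBI_2 = ln(ln(321 + 0.8)) = 1.75335
VBI_blend = 0.46 * 0.543931 + 0.54 * 1.75335 = 1.19702
visc_blend = exp(exp(1.19702)) - 0.8 = 26.59

26.59 cSt


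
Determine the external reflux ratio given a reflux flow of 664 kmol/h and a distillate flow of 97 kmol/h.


Reflux ratio definition: R = L / D (liquid returned / distillate withdrawn)
L = 664 kmol/h, D = 97 kmol/h
R = 664 / 97 = 6.845

6.845


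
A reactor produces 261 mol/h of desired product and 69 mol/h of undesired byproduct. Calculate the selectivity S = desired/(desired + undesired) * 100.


Selectivity = desired / (desired + undesired) * 100
Total products = 261 + 69 = 330 mol/h
S = 261 / 330 * 100
= 0.7909 * 100
= 79.09 %

79.09 %


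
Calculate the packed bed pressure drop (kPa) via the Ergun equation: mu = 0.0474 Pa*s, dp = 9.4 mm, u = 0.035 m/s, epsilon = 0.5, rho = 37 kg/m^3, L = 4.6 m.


dp = 9.4 mm = 0.0094 m
Viscous term = 150*0.0474*0.035*(1-0.5)^2 / (0.0094^2*0.5^3) = 5632.64
Inertial term = 1.75*37*0.035^2*(1-0.5) / (0.0094*0.5^3) = 33.7527
dP/L = 5632.64 + 33.7527 = 5666.39 Pa/m
dP = 5666.39 * 4.6 / 1000 = 26.07 kPa

26.07 kPa


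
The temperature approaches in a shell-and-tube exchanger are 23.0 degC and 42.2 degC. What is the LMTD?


LMTD = (dT1 - dT2) / ln(dT1/dT2)
= (23.0 - 42.2) / ln(23.0 / 42.2) = -19.2 / -0.606926 = 31.63

31.63 degC


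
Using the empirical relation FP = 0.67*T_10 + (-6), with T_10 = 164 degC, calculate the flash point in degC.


FP = 0.67 * 164 + (-6) = 103.88

103.88 degC


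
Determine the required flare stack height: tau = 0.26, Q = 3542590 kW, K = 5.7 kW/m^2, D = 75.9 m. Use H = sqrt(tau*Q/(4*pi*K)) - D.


tau*Q/(4*pi*K) = 0.26 * 3542590 / (4 * pi * 5.7) = 12859.1
sqrt(12859.1) = 113.398
H = 113.398 - 75.9 = 37.50

37.50 m


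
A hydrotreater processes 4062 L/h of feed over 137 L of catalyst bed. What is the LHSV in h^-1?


LHSV = volumetric feed rate / catalyst volume
= 4062 L/h / 137 L
= 29.65 h^-1

29.65 h^-1


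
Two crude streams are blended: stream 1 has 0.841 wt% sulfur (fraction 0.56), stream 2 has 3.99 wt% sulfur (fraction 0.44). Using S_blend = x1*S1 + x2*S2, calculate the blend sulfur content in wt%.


Linear sulfur blending: S_blend = x1*S1 + x2*S2
Contribution 1: 0.56 * 0.841 = 0.47096 wt%
Contribution 2: 0.44 * 3.99 = 1.7556 wt%
S_blend = 0.47096 + 1.7556 = 2.22656

2.22656 wt%


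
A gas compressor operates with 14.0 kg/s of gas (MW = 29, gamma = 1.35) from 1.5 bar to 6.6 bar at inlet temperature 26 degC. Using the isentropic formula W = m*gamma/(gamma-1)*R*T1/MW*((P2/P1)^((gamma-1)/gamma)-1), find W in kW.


Isentropic work: W = m*(gamma/(gamma-1))*(R*T1/MW)*((P2/P1)^((gamma-1)/gamma) - 1)
T1 = 26 + 273.15 = 299.15 K
Pressure ratio = 6.6 / 1.5 = 4.4
Exponent = (1.35 - 1)/1.35 = 0.259259
(P2/P1)^exp - 1 = 4.4^0.259259 - 1 = 0.468321
W = 14.0 * 1.35 / 0.35 * 8.314 * 299.15 / 29 * 0.468321 = 2169

2169 kW


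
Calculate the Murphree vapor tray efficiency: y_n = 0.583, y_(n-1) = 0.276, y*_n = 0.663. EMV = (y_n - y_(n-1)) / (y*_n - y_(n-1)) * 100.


Murphree vapor efficiency: EMV = (y_n - y_(n-1)) / (y*_n - y_(n-1)) * 100
EMV = (0.583 - 0.276) / (0.663 - 0.276) * 100 = 0.307 / 0.387 * 100 = 79.33

79.33 %


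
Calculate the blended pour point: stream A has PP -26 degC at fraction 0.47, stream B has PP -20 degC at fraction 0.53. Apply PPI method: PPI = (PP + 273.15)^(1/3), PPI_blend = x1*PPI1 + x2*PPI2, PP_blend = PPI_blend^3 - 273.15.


PPI_1 = (-26 + 273.15)^(1/3) = 6.275575
PPI_2 = (-20 + 273.15)^(1/3) = 6.325953
PPI_blend = 0.47 * 6.275575 + 0.53 * 6.325953 = 6.302275
PP_blend = 6.302275^3 - 273.15 = 250.318 - 273.15 = -22.83

-22.83 degC


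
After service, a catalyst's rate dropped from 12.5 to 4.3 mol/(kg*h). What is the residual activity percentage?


Activity (%) = (rate_used / rate_fresh) * 100
rate_used = 4.3, rate_fresh = 12.5
= (4.3 / 12.5) * 100
= 0.3440 * 100 = 34.40

34.40 %


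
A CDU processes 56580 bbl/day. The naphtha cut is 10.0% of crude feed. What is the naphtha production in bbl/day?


Crude throughput = 56580 bbl/day
Fraction yield = 10.0%
yield = throughput * fraction / 100
yield = 56580 * 10.0 / 100 = 5658

5658 bbl/day


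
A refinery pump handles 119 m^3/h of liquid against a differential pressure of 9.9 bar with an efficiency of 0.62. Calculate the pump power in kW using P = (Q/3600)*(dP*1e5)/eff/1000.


Q = 119 / 3600 = 0.0330556 m^3/s
P = 0.0330556 * (9.9 * 1e5) / 0.62 / 1000 = 52.78

52.78 kW


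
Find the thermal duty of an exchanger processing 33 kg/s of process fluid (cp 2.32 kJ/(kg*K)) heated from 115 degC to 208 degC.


Q = m_dot * cp * delta_T
delta_T = 208 - 115 = 93 K
Q = 33 * 2.32 * 93
= 76.56 * 93
= 7120.08 kW

7120.08 kW


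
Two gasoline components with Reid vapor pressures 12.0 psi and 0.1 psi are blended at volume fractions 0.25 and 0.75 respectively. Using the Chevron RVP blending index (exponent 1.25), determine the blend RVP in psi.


Chevron index: RVP_blend = (sum xi*RVPi^1.25)^(1/1.25)
RVP^1.25 terms: 0.25 * 12.0^1.25 + 0.75 * 0.1^1.25 = 5.6258
RVP_blend = 5.6258^(1/1.25) = 3.982

3.982 psi


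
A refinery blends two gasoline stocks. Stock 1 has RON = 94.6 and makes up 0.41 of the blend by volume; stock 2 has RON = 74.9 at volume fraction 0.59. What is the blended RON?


Linear blending: RON_blend = sum(vi * RONi)
Contribution 1: 0.41 * 94.6 = 38.786
Contribution 2: 0.59 * 74.9 = 44.191
RON_blend = 38.786 + 44.191 = 82.977

82.977


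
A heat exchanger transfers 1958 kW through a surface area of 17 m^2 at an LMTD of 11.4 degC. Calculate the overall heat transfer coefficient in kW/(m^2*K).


From Q = U*A*LMTD, U = Q / (A * LMTD)
U = 1958 / (17 * 11.4) = 1958 / 193.8 = 10.10

10.10 kW/(m^2*K)


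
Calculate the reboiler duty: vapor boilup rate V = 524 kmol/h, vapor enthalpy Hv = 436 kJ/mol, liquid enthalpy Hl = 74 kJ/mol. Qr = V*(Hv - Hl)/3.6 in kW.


Qr = 524 * (436 - 74) / 3.6 = 524 * 362 / 3.6 = 52690

52690 kW


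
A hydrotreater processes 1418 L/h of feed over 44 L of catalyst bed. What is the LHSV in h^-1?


LHSV = volumetric feed rate / catalyst volume
= 1418 L/h / 44 L
= 32.23 h^-1

32.23 h^-1


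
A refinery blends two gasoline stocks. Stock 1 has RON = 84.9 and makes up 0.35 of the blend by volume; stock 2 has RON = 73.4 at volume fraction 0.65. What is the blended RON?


Linear blending: RON_blend = sum(vi * RONi)
Contribution 1: 0.35 * 84.9 = 29.715
Contribution 2: 0.65 * 73.4 = 47.71
RON_blend = 29.715 + 47.71 = 77.425

77.425


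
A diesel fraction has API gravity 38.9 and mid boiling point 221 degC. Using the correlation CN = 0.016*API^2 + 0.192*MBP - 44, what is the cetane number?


CN = 0.016 * 38.9^2 + 0.192 * 221 - 44
CN = 24.21136 + 42.432 - 44 = 22.64336

22.64336


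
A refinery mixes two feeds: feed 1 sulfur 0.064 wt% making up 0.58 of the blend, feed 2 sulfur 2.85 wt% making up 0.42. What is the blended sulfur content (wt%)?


Linear sulfur blending: S_blend = x1*S1 + x2*S2
Contribution 1: 0.58 * 0.064 = 0.03712 wt%
Contribution 2: 0.42 * 2.85 = 1.197 wt%
S_blend = 0.03712 + 1.197 = 1.23412

1.23412 wt%


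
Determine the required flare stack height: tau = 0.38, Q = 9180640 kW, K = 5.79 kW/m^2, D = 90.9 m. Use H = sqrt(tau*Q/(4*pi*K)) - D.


tau*Q/(4*pi*K) = 0.38 * 9180640 / (4 * pi * 5.79) = 47947.7
sqrt(47947.7) = 218.97
H = 218.97 - 90.9 = 128.1

128.1 m


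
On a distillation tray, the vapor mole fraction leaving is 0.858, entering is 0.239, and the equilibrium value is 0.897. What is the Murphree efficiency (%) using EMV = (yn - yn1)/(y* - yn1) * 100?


Murphree vapor efficiency: EMV = (y_n - y_(n-1)) / (y*_n - y_(n-1)) * 100
EMV = (0.858 - 0.239) / (0.897 - 0.239) * 100 = 0.619 / 0.658 * 100 = 94.07

94.07 %


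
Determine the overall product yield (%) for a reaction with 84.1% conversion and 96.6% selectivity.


Overall yield = conversion (%) * selectivity (%) / 100
Conversion = 84.1%, Selectivity = 96.6%
Y = 84.1 * 96.6 / 100
= 81.2406 %

81.2406 %


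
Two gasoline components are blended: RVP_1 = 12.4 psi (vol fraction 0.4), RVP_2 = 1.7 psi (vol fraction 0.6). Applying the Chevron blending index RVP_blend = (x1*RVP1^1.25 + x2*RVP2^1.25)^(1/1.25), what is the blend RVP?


Chevron index: RVP_blend = (sum xi*RVPi^1.25)^(1/1.25)
RVP^1.25 terms: 0.4 * 12.4^1.25 + 0.6 * 1.7^1.25 = 10.4723
RVP_blend = 10.4723^(1/1.25) = 6.547

6.547 psi


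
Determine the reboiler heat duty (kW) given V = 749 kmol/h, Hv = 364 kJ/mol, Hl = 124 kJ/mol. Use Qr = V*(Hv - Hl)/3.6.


Qr = 749 * (364 - 124) / 3.6 = 749 * 240 / 3.6 = 49930

49930 kW


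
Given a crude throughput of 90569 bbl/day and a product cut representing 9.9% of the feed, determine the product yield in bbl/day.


Crude throughput = 90569 bbl/day
Fraction yield = 9.9%
yield = throughput * fraction / 100
yield = 90569 * 9.9 / 100 = 8966.331

8966.331 bbl/day


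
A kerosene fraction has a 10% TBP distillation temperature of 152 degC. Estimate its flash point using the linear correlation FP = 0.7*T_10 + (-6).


FP = 0.7 * 152 + (-6) = 100.4

100.4 degC


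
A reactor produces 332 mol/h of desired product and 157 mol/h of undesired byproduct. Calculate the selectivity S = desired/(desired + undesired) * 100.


Selectivity = desired / (desired + undesired) * 100
Total products = 332 + 157 = 489 mol/h
S = 332 / 489 * 100
= 0.6789 * 100
= 67.89 %

67.89 %


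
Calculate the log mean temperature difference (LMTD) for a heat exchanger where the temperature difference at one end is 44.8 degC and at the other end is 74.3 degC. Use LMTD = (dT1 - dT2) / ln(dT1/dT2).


LMTD = (dT1 - dT2) / ln(dT1/dT2)
= (44.8 - 74.3) / ln(44.8 / 74.3) = -29.5 / -0.505903 = 58.31

58.31 degC


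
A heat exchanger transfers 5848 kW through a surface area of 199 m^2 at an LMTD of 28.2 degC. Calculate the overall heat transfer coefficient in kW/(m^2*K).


From Q = U*A*LMTD, U = Q / (A * LMTD)
U = 5848 / (199 * 28.2) = 5848 / 5611.8 = 1.042

1.042 kW/(m^2*K)


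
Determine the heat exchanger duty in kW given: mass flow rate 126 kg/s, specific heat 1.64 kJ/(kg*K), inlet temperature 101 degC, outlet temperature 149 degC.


Q = m_dot * cp * delta_T
delta_T = 149 - 101 = 48 K
Q = 126 * 1.64 * 48
= 206.64 * 48
= 9918.72 kW

9918.72 kW


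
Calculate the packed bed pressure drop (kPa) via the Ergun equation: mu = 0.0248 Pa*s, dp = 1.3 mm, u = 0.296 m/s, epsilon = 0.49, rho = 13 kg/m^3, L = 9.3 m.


dp = 1.3 mm = 0.0013 m
Viscous term = 150*0.0248*0.296*(1-0.49)^2 / (0.0013^2*0.49^3) = 1440460
Inertial term = 1.75*13*0.296^2*(1-0.49) / (0.0013*0.49^3) = 6646.66
dP/L = 1440460 + 6646.66 = 1447110 Pa/m
dP = 1447110 * 9.3 / 1000 = 13460 kPa

13460 kPa


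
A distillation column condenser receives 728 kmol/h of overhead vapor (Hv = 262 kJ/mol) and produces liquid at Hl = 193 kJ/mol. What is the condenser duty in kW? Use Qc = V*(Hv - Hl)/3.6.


Qc = 728 * (262 - 193) / 3.6 = 728 * 69 / 3.6 = 13950

13950 kW


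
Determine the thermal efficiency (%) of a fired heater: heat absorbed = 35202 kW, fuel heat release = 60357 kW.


Furnace efficiency = Q_absorbed / Q_fuel * 100
= 35202 / 60357 * 100 = 58.32

58.32 %


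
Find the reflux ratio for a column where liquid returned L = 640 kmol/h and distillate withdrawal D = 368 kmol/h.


Reflux ratio definition: R = L / D (liquid returned / distillate withdrawn)
L = 640 kmol/h, D = 368 kmol/h
R = 640 / 368 = 1.739

1.739


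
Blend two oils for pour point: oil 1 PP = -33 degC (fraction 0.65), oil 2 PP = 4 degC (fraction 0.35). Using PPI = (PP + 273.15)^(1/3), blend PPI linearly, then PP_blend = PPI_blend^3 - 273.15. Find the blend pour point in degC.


PPI_1 = (-33 + 273.15)^(1/3) = 6.215759
PPI_2 = (4 + 273.15)^(1/3) = 6.51986
PPI_blend = 0.65 * 6.215759 + 0.35 * 6.51986 = 6.322194
PP_blend = 6.322194^3 - 273.15 = 252.699 - 273.15 = -20.45

-20.45 degC


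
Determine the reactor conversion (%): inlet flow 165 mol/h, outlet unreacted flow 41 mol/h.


X = (F_in - F_out) / F_in * 100
Moles reacted = 165 - 41 = 124
X = 124 / 165 * 100
= 0.7515 * 100
= 75.15 %

75.15 %


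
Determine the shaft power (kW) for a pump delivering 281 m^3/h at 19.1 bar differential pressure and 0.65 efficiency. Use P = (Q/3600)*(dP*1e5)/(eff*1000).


Q = 281 / 3600 = 0.0780556 m^3/s
P = 0.0780556 * (19.1 * 1e5) / 0.65 / 1000 = 229.4

229.4 kW


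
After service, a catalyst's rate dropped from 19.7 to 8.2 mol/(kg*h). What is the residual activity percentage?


Activity (%) = (rate_used / rate_fresh) * 100
rate_used = 8.2, rate_fresh = 19.7
= (8.2 / 19.7) * 100
= 0.4162 * 100 = 41.62

41.62 %


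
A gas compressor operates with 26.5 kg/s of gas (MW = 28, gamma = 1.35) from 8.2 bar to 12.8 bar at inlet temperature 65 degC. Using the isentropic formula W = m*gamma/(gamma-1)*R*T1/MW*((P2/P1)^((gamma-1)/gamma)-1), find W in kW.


Isentropic work: W = m*(gamma/(gamma-1))*(R*T1/MW)*((P2/P1)^((gamma-1)/gamma) - 1)
T1 = 65 + 273.15 = 338.15 K
Pressure ratio = 12.8 / 8.2 = 1.56098
Exponent = (1.35 - 1)/1.35 = 0.259259
(P2/P1)^exp - 1 = 1.56098^0.259259 - 1 = 0.12238
W = 26.5 * 1.35 / 0.35 * 8.314 * 338.15 / 28 * 0.12238 = 1256

1256 kW


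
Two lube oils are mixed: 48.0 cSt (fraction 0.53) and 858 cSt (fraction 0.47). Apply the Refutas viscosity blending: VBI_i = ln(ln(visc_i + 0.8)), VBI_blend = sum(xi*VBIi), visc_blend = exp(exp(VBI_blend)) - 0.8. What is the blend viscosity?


Refutas method: VBN_i = 14.534*ln(ln(visc_i + 0.8)) + 10.975, blended linearly by mass fraction; since VBN is linear in VBI_i = ln(ln(visc_i + 0.8)) and the fractions sum to 1, blend VBI directly: visc = exp(exp(VBI_blend)) - 0.8
VBI_1 = ln(ln(48.0 + 0.8)) = 1.35783
VBI_2 = ln(ln(858 + 0.8)) = 1.91036
VBI_blend = 0.53 * 1.35783 + 0.47 * 1.91036 = 1.61752
visc_blend = exp(exp(1.61752)) - 0.8 = 153.8

153.8 cSt


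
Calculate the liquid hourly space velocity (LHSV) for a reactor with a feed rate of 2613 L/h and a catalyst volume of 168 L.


LHSV = volumetric feed rate / catalyst volume
= 2613 L/h / 168 L
= 15.55 h^-1

15.55 h^-1


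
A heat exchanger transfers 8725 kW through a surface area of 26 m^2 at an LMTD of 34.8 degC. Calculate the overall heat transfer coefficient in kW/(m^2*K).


From Q = U*A*LMTD, U = Q / (A * LMTD)
U = 8725 / (26 * 34.8) = 8725 / 904.8 = 9.643

9.643 kW/(m^2*K)


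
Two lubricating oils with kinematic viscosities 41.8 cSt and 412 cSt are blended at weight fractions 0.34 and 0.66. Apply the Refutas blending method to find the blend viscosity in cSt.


Refutas method: VBN_i = 14.534*ln(ln(visc_i + 0.8)) + 10.975, blended linearly by mass fraction; since VBN is linear in VBI_i = ln(ln(visc_i + 0.8)) and the fractions sum to 1, blend VBI directly: visc = exp(exp(VBI_blend)) - 0.8
VBI_1 = ln(ln(41.8 + 0.8)) = 1.32225
VBI_2 = ln(ln(412 + 0.8)) = 1.79558
VBI_blend = 0.34 * 1.32225 + 0.66 * 1.79558 = 1.63465
visc_blend = exp(exp(1.63465)) - 0.8 = 167.8

167.8 cSt


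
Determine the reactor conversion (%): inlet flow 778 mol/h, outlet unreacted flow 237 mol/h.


X = (F_in - F_out) / F_in * 100
Moles reacted = 778 - 237 = 541
X = 541 / 778 * 100
= 0.6954 * 100
= 69.54 %

69.54 %


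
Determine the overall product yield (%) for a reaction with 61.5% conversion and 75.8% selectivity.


Overall yield = conversion (%) * selectivity (%) / 100
Conversion = 61.5%, Selectivity = 75.8%
Y = 61.5 * 75.8 / 100
= 46.617 %

46.617 %


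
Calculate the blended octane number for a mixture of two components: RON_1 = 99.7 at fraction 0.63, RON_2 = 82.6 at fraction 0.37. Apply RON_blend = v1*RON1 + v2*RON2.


Linear blending: RON_blend = sum(vi * RONi)
Contribution 1: 0.63 * 99.7 = 62.811
Contribution 2: 0.37 * 82.6 = 30.562
RON_blend = 62.811 + 30.562 = 93.373

93.373


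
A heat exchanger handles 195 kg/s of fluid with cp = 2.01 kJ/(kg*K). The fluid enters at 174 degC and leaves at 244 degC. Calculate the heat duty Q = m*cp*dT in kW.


Q = m_dot * cp * delta_T
delta_T = 244 - 174 = 70 K
Q = 195 * 2.01 * 70
= 391.95 * 70
= 27436.5 kW

27436.5 kW


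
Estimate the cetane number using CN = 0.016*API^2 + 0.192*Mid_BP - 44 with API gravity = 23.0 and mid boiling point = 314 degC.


CN = 0.016 * 23.0^2 + 0.192 * 314 - 44
CN = 8.464 + 60.288 - 44 = 24.752

24.752


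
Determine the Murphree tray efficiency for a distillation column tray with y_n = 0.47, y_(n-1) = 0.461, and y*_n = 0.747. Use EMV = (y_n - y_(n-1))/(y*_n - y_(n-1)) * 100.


Murphree vapor efficiency: EMV = (y_n - y_(n-1)) / (y*_n - y_(n-1)) * 100
EMV = (0.47 - 0.461) / (0.747 - 0.461) * 100 = 0.009 / 0.286 * 100 = 3.147

3.147 %
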